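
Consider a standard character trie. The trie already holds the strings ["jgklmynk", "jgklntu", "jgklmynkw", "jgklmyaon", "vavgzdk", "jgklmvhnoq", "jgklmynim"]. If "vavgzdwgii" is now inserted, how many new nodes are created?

4

The longest prefix of "vavgzdwgii" already in the trie is "vavgzd" (length 6).
So 10 − 6 = 4 new nodes.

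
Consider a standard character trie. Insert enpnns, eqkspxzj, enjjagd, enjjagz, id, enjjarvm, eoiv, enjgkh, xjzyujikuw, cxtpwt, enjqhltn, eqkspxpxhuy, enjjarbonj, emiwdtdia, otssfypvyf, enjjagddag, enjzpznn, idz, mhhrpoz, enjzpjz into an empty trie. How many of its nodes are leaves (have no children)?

18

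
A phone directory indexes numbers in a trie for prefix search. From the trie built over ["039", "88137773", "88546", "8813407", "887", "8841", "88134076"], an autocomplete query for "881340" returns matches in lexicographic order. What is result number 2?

88134076

DFS of the "881340" subtree visits, in order: "8813407", "88134076"
The 2nd is 88134076.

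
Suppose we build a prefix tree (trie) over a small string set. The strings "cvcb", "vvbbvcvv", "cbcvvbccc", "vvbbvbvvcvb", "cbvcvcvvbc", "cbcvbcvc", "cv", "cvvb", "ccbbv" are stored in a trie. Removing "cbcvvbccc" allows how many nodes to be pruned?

5

Walk "cbcvvbccc" from the leaf back toward the root, removing each node that no remaining word uses.
The suffix "vbccc" (5 nodes) is used only by "cbcvvbccc"; the node for "cbcv" still has the child "b", so pruning stops there.
Nodes removed: 5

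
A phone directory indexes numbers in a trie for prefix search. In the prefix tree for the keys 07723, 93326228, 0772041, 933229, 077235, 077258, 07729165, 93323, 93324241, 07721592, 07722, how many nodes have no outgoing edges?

Leaves are exactly the stored words that no other stored word extends.
Those words: "0772041", "07721592", "07722", "077235", "077258", "07729165", "933229", "93323", "93324241", "93326228"
Leaf count: 10

10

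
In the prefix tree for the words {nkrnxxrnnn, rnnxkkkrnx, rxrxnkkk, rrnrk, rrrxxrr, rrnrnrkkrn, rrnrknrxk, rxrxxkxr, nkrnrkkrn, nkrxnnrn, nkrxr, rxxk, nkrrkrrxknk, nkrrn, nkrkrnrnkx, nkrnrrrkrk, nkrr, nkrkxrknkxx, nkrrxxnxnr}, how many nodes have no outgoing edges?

A leaf is a node with no children — equivalently, the end of a word that is not a proper prefix of any other stored word.
Those words: "nkrkrnrnkx", "nkrkxrknkxx", "nkrnrkkrn", "nkrnrrrkrk", "nkrnxxrnnn", "nkrrkrrxknk", "nkrrn", "nkrrxxnxnr", "nkrxnnrn", "nkrxr", "rnnxkkkrnx", "rrnrknrxk", "rrnrnrkkrn", "rrrxxrr", "rxrxnkkk", "rxrxxkxr", "rxxk"
Leaf count: 17

17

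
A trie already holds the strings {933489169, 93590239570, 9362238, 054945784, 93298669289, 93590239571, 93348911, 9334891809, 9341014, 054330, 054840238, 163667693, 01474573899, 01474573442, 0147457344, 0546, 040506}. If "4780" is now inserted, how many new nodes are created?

4

Nothing in the trie begins with "4"; the whole of "4780" is new.
4 − 0 = 4 new nodes.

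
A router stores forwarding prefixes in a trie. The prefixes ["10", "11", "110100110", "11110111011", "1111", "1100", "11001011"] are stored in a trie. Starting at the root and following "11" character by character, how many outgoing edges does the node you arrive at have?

Follow the path "11" to its node, then look at its outgoing edges.
Distinct next characters after "11": 0, 1.
That node has 2 child edges.

2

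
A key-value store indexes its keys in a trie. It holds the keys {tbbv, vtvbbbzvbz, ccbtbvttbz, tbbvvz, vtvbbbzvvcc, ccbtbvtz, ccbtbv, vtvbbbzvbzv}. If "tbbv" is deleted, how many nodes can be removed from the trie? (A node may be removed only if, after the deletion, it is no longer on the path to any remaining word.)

A node on "tbbv"'s path can go only if nothing else ends at it or branches off below it.
Every node on "tbbv" is still needed (e.g. by "tbbvvz"), so nothing is freed.
Nodes removed: 0

0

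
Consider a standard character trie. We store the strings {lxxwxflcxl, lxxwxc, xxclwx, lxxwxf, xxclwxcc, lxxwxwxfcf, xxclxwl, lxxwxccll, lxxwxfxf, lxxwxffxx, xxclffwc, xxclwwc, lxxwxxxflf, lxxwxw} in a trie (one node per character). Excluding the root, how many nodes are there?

Trace insertions, counting only characters that open a new branch:
  "lxxwxflcxl" → 10 new (l, x, x, w, x, f, l, c, x, l)
  "lxxwxc" → prefix "lxxwx" already present; 1 new (c)
  "xxclwx" → 6 new (x, x, c, l, w, x)
  "lxxwxf" → prefix "lxxwxf" already present; 0 new (none)
  "xxclwxcc" → prefix "xxclwx" already present; 2 new (c, c)
  "lxxwxwxfcf" → prefix "lxxwx" already present; 5 new (w, x, f, c, f)
  "xxclxwl" → prefix "xxcl" already present; 3 new (x, w, l)
  "lxxwxccll" → prefix "lxxwxc" already present; 3 new (c, l, l)
  "lxxwxfxf" → prefix "lxxwxf" already present; 2 new (x, f)
  "lxxwxffxx" → prefix "lxxwxf" already present; 3 new (f, x, x)
  "xxclffwc" → prefix "xxcl" already present; 4 new (f, f, w, c)
  "xxclwwc" → prefix "xxclw" already present; 2 new (w, c)
  "lxxwxxxflf" → prefix "lxxwx" already present; 5 new (x, x, f, l, f)
  "lxxwxw" → prefix "lxxwxw" already present; 0 new (none)
Total nodes = 10 + 1 + 6 + 0 + 2 + 5 + 3 + 3 + 2 + 3 + 4 + 2 + 5 + 0 = 46

46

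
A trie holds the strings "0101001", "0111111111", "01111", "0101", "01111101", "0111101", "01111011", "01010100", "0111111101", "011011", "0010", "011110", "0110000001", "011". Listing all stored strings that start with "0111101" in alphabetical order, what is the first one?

DFS of the "0111101" subtree visits, in order: "0111101", "01111011"
The 1st is 0111101.

0111101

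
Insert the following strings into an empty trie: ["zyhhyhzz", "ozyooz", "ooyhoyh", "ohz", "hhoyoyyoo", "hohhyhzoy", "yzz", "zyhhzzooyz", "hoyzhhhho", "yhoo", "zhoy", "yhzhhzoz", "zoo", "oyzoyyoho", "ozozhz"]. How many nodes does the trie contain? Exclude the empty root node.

Insert word by word; a character creates a node only if that edge doesn't already exist:
  "zyhhyhzz" → 8 new (z, y, h, h, y, h, z, z)
  "ozyooz" → 6 new (o, z, y, o, o, z)
  "ooyhoyh" → prefix "o" already present; 6 new (o, y, h, o, y, h)
  "ohz" → prefix "o" already present; 2 new (h, z)
  "hhoyoyyoo" → 9 new (h, h, o, y, o, y, y, o, o)
  "hohhyhzoy" → prefix "h" already present; 8 new (o, h, h, y, h, z, o, y)
  "yzz" → 3 new (y, z, z)
  "zyhhzzooyz" → prefix "zyhh" already present; 6 new (z, z, o, o, y, z)
  "hoyzhhhho" → prefix "ho" already present; 7 new (y, z, h, h, h, h, o)
  "yhoo" → prefix "y" already present; 3 new (h, o, o)
  "zhoy" → prefix "z" already present; 3 new (h, o, y)
  "yhzhhzoz" → prefix "yh" already present; 6 new (z, h, h, z, o, z)
  "zoo" → prefix "z" already present; 2 new (o, o)
  "oyzoyyoho" → prefix "o" already present; 8 new (y, z, o, y, y, o, h, o)
  "ozozhz" → prefix "oz" already present; 4 new (o, z, h, z)
Total nodes = 8 + 6 + 6 + 2 + 9 + 8 + 3 + 6 + 7 + 3 + 3 + 6 + 2 + 8 + 4 = 81

81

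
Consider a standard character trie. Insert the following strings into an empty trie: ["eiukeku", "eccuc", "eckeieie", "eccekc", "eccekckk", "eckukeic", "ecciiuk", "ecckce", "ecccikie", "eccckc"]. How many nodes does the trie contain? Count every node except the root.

For each word, the new-node count is its length minus the longest prefix already in the trie:
  "eiukeku" → 7 new (e, i, u, k, e, k, u)
  "eccuc" → prefix "e" already present; 4 new (c, c, u, c)
  "eckeieie" → prefix "ec" already present; 6 new (k, e, i, e, i, e)
  "eccekc" → prefix "ecc" already present; 3 new (e, k, c)
  "eccekckk" → prefix "eccekc" already present; 2 new (k, k)
  "eckukeic" → prefix "eck" already present; 5 new (u, k, e, i, c)
  "ecciiuk" → prefix "ecc" already present; 4 new (i, i, u, k)
  "ecckce" → prefix "ecc" already present; 3 new (k, c, e)
  "ecccikie" → prefix "ecc" already present; 5 new (c, i, k, i, e)
  "eccckc" → prefix "eccc" already present; 2 new (k, c)
Total nodes = 7 + 4 + 6 + 3 + 2 + 5 + 4 + 3 + 5 + 2 = 41

41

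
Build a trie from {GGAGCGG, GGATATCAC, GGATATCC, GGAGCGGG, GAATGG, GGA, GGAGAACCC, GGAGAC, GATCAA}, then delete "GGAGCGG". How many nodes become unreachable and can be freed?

0

A node on "GGAGCGG"'s path can go only if nothing else ends at it or branches off below it.
Every node on "GGAGCGG" is still needed (e.g. by "GGAGCGGG"), so nothing is freed.
Nodes removed: 0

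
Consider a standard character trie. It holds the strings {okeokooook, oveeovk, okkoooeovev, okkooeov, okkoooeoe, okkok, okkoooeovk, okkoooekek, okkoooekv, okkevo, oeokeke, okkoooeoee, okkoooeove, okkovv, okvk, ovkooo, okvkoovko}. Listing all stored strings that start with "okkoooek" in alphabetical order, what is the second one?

Words with prefix "okkoooek", in lexicographic order: "okkoooekek", "okkoooekv"
The 2nd is okkoooekv.

okkoooekv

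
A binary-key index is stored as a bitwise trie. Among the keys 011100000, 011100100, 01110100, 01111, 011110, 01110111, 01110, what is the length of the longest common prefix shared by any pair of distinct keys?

Equivalently: take the maximum, over all pairs, of their longest common prefix length.
"011100000" and "011100100" agree on "011100" (6 characters) before diverging; nothing deeper is shared.
Longest shared-prefix length: 6

6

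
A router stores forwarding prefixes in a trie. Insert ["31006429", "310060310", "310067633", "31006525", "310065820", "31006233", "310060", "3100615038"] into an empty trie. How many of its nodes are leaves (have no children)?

A leaf is a node with no children — equivalently, the end of a word that is not a proper prefix of any other stored word.
Those words: "310060310", "3100615038", "31006233", "31006429", "31006525", "310065820", "310067633"
Leaf count: 7

7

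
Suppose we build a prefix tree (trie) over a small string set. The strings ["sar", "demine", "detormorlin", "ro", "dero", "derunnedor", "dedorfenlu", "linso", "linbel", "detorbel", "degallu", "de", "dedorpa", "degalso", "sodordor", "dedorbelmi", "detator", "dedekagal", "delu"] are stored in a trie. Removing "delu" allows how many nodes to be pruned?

2

A node on "delu"'s path can go only if nothing else ends at it or branches off below it.
The suffix "lu" (2 nodes) is used only by "delu"; the node for "de" still has the child "m", so pruning stops there.
Nodes removed: 2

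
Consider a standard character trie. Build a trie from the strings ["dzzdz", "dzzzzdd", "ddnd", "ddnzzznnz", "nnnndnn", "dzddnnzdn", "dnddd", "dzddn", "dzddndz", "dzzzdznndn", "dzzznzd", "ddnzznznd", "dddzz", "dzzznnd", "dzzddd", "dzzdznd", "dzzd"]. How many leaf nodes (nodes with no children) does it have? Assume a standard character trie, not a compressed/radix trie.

14

Leaves are exactly the stored words that no other stored word extends.
Those words: "dddzz", "ddnd", "ddnzznznd", "ddnzzznnz", "dnddd", "dzddndz", "dzddnnzdn", "dzzddd", "dzzdznd", "dzzzdznndn", "dzzznnd", "dzzznzd", "dzzzzdd", "nnnndnn"
Leaf count: 14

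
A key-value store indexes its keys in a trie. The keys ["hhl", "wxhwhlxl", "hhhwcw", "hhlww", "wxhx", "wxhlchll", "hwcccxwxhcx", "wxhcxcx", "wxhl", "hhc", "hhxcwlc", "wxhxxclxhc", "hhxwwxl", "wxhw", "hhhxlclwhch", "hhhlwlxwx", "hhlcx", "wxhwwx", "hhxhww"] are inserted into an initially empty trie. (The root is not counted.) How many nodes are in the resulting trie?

Trace insertions, counting only characters that open a new branch:
  "hhl" → 3 new (h, h, l)
  "wxhwhlxl" → 8 new (w, x, h, w, h, l, x, l)
  "hhhwcw" → prefix "hh" already present; 4 new (h, w, c, w)
  "hhlww" → prefix "hhl" already present; 2 new (w, w)
  "wxhx" → prefix "wxh" already present; 1 new (x)
  "wxhlchll" → prefix "wxh" already present; 5 new (l, c, h, l, l)
  "hwcccxwxhcx" → prefix "h" already present; 10 new (w, c, c, c, x, w, x, h, c, x)
  "wxhcxcx" → prefix "wxh" already present; 4 new (c, x, c, x)
  "wxhl" → prefix "wxhl" already present; 0 new (none)
  "hhc" → prefix "hh" already present; 1 new (c)
  "hhxcwlc" → prefix "hh" already present; 5 new (x, c, w, l, c)
  "wxhxxclxhc" → prefix "wxhx" already present; 6 new (x, c, l, x, h, c)
  "hhxwwxl" → prefix "hhx" already present; 4 new (w, w, x, l)
  "wxhw" → prefix "wxhw" already present; 0 new (none)
  "hhhxlclwhch" → prefix "hhh" already present; 8 new (x, l, c, l, w, h, c, h)
  "hhhlwlxwx" → prefix "hhh" already present; 6 new (l, w, l, x, w, x)
  "hhlcx" → prefix "hhl" already present; 2 new (c, x)
  "wxhwwx" → prefix "wxhw" already present; 2 new (w, x)
  "hhxhww" → prefix "hhx" already present; 3 new (h, w, w)
Total nodes = 3 + 8 + 4 + 2 + 1 + 5 + 10 + 4 + 0 + 1 + 5 + 6 + 4 + 0 + 8 + 6 + 2 + 2 + 3 = 74

74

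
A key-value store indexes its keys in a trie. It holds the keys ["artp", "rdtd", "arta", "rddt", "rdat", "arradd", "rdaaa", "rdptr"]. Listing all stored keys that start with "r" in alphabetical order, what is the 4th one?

rdptr

Filter for "r…" and sort: "rdaaa", "rdat", "rddt", "rdptr", "rdtd"
The 4th is rdptr.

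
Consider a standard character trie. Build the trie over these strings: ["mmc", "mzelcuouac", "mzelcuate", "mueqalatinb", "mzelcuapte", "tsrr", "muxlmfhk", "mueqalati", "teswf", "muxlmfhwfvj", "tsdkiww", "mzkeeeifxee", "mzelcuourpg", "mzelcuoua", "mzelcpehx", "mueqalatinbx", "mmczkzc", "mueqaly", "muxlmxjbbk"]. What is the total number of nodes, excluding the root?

Insert word by word; a character creates a node only if that edge doesn't already exist:
  "mmc" → 3 new (m, m, c)
  "mzelcuouac" → prefix "m" already present; 9 new (z, e, l, c, u, o, u, a, c)
  "mzelcuate" → prefix "mzelcu" already present; 3 new (a, t, e)
  "mueqalatinb" → prefix "m" already present; 10 new (u, e, q, a, l, a, t, i, n, b)
  "mzelcuapte" → prefix "mzelcua" already present; 3 new (p, t, e)
  "tsrr" → 4 new (t, s, r, r)
  "muxlmfhk" → prefix "mu" already present; 6 new (x, l, m, f, h, k)
  "mueqalati" → prefix "mueqalati" already present; 0 new (none)
  "teswf" → prefix "t" already present; 4 new (e, s, w, f)
  "muxlmfhwfvj" → prefix "muxlmfh" already present; 4 new (w, f, v, j)
  "tsdkiww" → prefix "ts" already present; 5 new (d, k, i, w, w)
  "mzkeeeifxee" → prefix "mz" already present; 9 new (k, e, e, e, i, f, x, e, e)
  "mzelcuourpg" → prefix "mzelcuou" already present; 3 new (r, p, g)
  "mzelcuoua" → prefix "mzelcuoua" already present; 0 new (none)
  "mzelcpehx" → prefix "mzelc" already present; 4 new (p, e, h, x)
  "mueqalatinbx" → prefix "mueqalatinb" already present; 1 new (x)
  "mmczkzc" → prefix "mmc" already present; 4 new (z, k, z, c)
  "mueqaly" → prefix "mueqal" already present; 1 new (y)
  "muxlmxjbbk" → prefix "muxlm" already present; 5 new (x, j, b, b, k)
Total nodes = 3 + 9 + 3 + 10 + 3 + 4 + 6 + 0 + 4 + 4 + 5 + 9 + 3 + 0 + 4 + 1 + 4 + 1 + 5 = 78

78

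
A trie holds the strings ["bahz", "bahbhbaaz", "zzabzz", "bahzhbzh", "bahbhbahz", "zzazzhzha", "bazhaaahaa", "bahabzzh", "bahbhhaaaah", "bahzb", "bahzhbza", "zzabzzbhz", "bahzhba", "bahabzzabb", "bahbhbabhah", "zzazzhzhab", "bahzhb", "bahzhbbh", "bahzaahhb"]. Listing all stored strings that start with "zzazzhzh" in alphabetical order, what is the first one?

zzazzhzha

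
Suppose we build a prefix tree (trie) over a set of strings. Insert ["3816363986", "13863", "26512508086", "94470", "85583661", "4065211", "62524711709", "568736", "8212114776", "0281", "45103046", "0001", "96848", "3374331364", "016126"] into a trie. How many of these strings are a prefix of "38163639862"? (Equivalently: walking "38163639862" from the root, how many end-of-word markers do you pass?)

Traverse "38163639862" character by character; count nodes along the way that are marked as word ends.
Prefixes of the query that are stored words: "3816363986"
Count: 1

1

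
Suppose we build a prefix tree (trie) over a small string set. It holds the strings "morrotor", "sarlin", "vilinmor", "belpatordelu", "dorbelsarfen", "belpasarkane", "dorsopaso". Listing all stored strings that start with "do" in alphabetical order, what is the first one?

Words with prefix "do", in lexicographic order: "dorbelsarfen", "dorsopaso"
Position 1: dorbelsarfen

dorbelsarfen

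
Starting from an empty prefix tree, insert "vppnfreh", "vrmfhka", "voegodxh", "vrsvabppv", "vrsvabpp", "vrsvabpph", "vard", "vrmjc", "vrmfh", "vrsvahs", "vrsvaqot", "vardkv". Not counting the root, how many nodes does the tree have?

For each word, the new-node count is its length minus the longest prefix already in the trie:
  "vppnfreh" → 8 new (v, p, p, n, f, r, e, h)
  "vrmfhka" → prefix "v" already present; 6 new (r, m, f, h, k, a)
  "voegodxh" → prefix "v" already present; 7 new (o, e, g, o, d, x, h)
  "vrsvabppv" → prefix "vr" already present; 7 new (s, v, a, b, p, p, v)
  "vrsvabpp" → prefix "vrsvabpp" already present; 0 new (none)
  "vrsvabpph" → prefix "vrsvabpp" already present; 1 new (h)
  "vard" → prefix "v" already present; 3 new (a, r, d)
  "vrmjc" → prefix "vrm" already present; 2 new (j, c)
  "vrmfh" → prefix "vrmfh" already present; 0 new (none)
  "vrsvahs" → prefix "vrsva" already present; 2 new (h, s)
  "vrsvaqot" → prefix "vrsva" already present; 3 new (q, o, t)
  "vardkv" → prefix "vard" already present; 2 new (k, v)
Total nodes = 8 + 6 + 7 + 7 + 0 + 1 + 3 + 2 + 0 + 2 + 3 + 2 = 41

41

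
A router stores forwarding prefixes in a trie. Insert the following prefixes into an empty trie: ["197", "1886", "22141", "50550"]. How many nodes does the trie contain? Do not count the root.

16

Trace insertions, counting only characters that open a new branch:
  "197" → 3 new (1, 9, 7)
  "1886" → prefix "1" already present; 3 new (8, 8, 6)
  "22141" → 5 new (2, 2, 1, 4, 1)
  "50550" → 5 new (5, 0, 5, 5, 0)
Total nodes = 3 + 3 + 5 + 5 = 16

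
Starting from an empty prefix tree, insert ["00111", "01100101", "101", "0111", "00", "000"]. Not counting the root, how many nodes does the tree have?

17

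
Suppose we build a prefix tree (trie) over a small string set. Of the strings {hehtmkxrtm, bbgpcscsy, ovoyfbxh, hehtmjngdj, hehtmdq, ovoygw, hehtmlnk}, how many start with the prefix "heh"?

Traverse to the node for "heh", then collect every word in that subtree.
Words under "heh": hehtmdq, hehtmjngdj, hehtmkxrtm, hehtmlnk
Count: 4

4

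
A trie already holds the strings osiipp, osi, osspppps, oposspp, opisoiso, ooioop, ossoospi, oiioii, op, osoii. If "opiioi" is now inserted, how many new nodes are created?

3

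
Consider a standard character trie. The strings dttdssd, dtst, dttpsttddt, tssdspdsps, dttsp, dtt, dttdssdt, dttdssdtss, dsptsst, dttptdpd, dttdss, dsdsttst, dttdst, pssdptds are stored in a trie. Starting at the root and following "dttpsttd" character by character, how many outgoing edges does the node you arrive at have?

1

Walk "dttpsttd" from the root, arriving at one node.
Distinct next characters after "dttpsttd": d.
That node has 1 child edge.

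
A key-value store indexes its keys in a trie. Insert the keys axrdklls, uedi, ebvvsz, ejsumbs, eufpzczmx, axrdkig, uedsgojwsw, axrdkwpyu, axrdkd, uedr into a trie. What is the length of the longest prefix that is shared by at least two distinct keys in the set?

Look for the deepest trie node that still has at least two words in its subtree.
e.g. "axrdkd" and "axrdkig" share the prefix "axrdk" of length 5; no pair shares a longer one.
Longest shared-prefix length: 5

5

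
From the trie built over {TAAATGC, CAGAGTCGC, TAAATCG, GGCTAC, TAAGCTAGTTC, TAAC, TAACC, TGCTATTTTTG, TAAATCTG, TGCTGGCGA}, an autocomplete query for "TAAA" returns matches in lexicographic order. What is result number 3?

Filter for "TAAA…" and sort: "TAAATCG", "TAAATCTG", "TAAATGC"
Position 3: TAAATGC

TAAATGC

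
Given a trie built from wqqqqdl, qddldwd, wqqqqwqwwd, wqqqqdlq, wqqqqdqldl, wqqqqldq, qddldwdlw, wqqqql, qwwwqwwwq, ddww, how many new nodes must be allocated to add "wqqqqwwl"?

Walking "wqqqqwwl" from the root, the first 6 characters ("wqqqqw") follow existing edges; "w" is the first miss.
New nodes needed: |"wqqqqwwl"| − 6 = 8 − 6 = 2.

2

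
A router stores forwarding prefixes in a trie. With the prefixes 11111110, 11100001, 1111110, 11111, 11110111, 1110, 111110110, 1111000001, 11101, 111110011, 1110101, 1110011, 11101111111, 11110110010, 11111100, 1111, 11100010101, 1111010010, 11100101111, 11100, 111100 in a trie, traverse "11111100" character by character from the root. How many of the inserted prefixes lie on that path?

4

Walk "11111100" from the root; an end-of-word marker is hit whenever a stored word is a prefix of "11111100".
Prefixes of the query that are stored words: "1111", "11111", "1111110", "11111100"
Count: 4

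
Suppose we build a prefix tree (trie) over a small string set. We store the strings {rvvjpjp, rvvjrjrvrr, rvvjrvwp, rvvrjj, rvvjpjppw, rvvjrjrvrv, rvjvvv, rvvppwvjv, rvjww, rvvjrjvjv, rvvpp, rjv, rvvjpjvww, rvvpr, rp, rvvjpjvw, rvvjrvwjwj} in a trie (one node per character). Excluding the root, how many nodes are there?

47

Insert word by word; a character creates a node only if that edge doesn't already exist:
  "rvvjpjp" → 7 new (r, v, v, j, p, j, p)
  "rvvjrjrvrr" → prefix "rvvj" already present; 6 new (r, j, r, v, r, r)
  "rvvjrvwp" → prefix "rvvjr" already present; 3 new (v, w, p)
  "rvvrjj" → prefix "rvv" already present; 3 new (r, j, j)
  "rvvjpjppw" → prefix "rvvjpjp" already present; 2 new (p, w)
  "rvvjrjrvrv" → prefix "rvvjrjrvr" already present; 1 new (v)
  "rvjvvv" → prefix "rv" already present; 4 new (j, v, v, v)
  "rvvppwvjv" → prefix "rvv" already present; 6 new (p, p, w, v, j, v)
  "rvjww" → prefix "rvj" already present; 2 new (w, w)
  "rvvjrjvjv" → prefix "rvvjrj" already present; 3 new (v, j, v)
  "rvvpp" → prefix "rvvpp" already present; 0 new (none)
  "rjv" → prefix "r" already present; 2 new (j, v)
  "rvvjpjvww" → prefix "rvvjpj" already present; 3 new (v, w, w)
  "rvvpr" → prefix "rvvp" already present; 1 new (r)
  "rp" → prefix "r" already present; 1 new (p)
  "rvvjpjvw" → prefix "rvvjpjvw" already present; 0 new (none)
  "rvvjrvwjwj" → prefix "rvvjrvw" already present; 3 new (j, w, j)
Total nodes = 7 + 6 + 3 + 3 + 2 + 1 + 4 + 6 + 2 + 3 + 0 + 2 + 3 + 1 + 1 + 0 + 3 = 47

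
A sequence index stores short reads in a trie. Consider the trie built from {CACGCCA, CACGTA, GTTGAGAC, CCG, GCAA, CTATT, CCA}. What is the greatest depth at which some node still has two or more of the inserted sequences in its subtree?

4

Look for the deepest trie node that still has at least two words in its subtree.
e.g. "CACGCCA" and "CACGTA" share the prefix "CACG" of length 4; no pair shares a longer one.
Longest shared-prefix length: 4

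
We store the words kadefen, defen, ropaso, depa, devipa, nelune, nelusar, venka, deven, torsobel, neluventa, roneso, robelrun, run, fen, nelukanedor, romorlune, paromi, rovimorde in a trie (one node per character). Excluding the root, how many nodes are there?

95

Insert word by word; a character creates a node only if that edge doesn't already exist:
  "kadefen" → 7 new (k, a, d, e, f, e, n)
  "defen" → 5 new (d, e, f, e, n)
  "ropaso" → 6 new (r, o, p, a, s, o)
  "depa" → prefix "de" already present; 2 new (p, a)
  "devipa" → prefix "de" already present; 4 new (v, i, p, a)
  "nelune" → 6 new (n, e, l, u, n, e)
  "nelusar" → prefix "nelu" already present; 3 new (s, a, r)
  "venka" → 5 new (v, e, n, k, a)
  "deven" → prefix "dev" already present; 2 new (e, n)
  "torsobel" → 8 new (t, o, r, s, o, b, e, l)
  "neluventa" → prefix "nelu" already present; 5 new (v, e, n, t, a)
  "roneso" → prefix "ro" already present; 4 new (n, e, s, o)
  "robelrun" → prefix "ro" already present; 6 new (b, e, l, r, u, n)
  "run" → prefix "r" already present; 2 new (u, n)
  "fen" → 3 new (f, e, n)
  "nelukanedor" → prefix "nelu" already present; 7 new (k, a, n, e, d, o, r)
  "romorlune" → prefix "ro" already present; 7 new (m, o, r, l, u, n, e)
  "paromi" → 6 new (p, a, r, o, m, i)
  "rovimorde" → prefix "ro" already present; 7 new (v, i, m, o, r, d, e)
Total nodes = 7 + 5 + 6 + 2 + 4 + 6 + 3 + 5 + 2 + 8 + 5 + 4 + 6 + 2 + 3 + 7 + 7 + 6 + 7 = 95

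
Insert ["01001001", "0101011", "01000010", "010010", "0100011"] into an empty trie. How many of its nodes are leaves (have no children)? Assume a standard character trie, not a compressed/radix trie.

A leaf is a node with no children — equivalently, the end of a word that is not a proper prefix of any other stored word.
Those words: "01000010", "0100011", "01001001", "0101011"
Leaf count: 4

4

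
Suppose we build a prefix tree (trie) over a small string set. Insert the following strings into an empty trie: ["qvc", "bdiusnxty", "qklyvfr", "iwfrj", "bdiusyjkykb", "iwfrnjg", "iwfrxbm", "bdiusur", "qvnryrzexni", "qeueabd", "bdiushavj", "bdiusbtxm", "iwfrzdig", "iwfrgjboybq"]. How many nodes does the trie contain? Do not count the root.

71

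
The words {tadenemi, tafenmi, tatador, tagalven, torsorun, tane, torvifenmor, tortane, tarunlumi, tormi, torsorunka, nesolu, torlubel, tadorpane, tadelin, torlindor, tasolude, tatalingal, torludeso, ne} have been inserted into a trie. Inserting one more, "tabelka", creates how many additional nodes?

"ta" is already a path in the trie; the remaining "belka" must be added.
So 7 − 2 = 5 new nodes.

5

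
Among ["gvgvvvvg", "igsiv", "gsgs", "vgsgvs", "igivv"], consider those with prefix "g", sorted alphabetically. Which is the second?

gvgvvvvg

DFS of the "g" subtree visits, in order: "gsgs", "gvgvvvvg"
Position 2: gvgvvvvg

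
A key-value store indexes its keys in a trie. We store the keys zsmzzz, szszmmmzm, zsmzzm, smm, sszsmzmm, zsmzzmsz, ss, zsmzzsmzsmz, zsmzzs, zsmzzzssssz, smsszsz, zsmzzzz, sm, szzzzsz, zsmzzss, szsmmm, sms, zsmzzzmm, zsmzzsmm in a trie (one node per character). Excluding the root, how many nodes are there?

56

Insert word by word; a character creates a node only if that edge doesn't already exist:
  "zsmzzz" → 6 new (z, s, m, z, z, z)
  "szszmmmzm" → 9 new (s, z, s, z, m, m, m, z, m)
  "zsmzzm" → prefix "zsmzz" already present; 1 new (m)
  "smm" → prefix "s" already present; 2 new (m, m)
  "sszsmzmm" → prefix "s" already present; 7 new (s, z, s, m, z, m, m)
  "zsmzzmsz" → prefix "zsmzzm" already present; 2 new (s, z)
  "ss" → prefix "ss" already present; 0 new (none)
  "zsmzzsmzsmz" → prefix "zsmzz" already present; 6 new (s, m, z, s, m, z)
  "zsmzzs" → prefix "zsmzzs" already present; 0 new (none)
  "zsmzzzssssz" → prefix "zsmzzz" already present; 5 new (s, s, s, s, z)
  "smsszsz" → prefix "sm" already present; 5 new (s, s, z, s, z)
  "zsmzzzz" → prefix "zsmzzz" already present; 1 new (z)
  "sm" → prefix "sm" already present; 0 new (none)
  "szzzzsz" → prefix "sz" already present; 5 new (z, z, z, s, z)
  "zsmzzss" → prefix "zsmzzs" already present; 1 new (s)
  "szsmmm" → prefix "szs" already present; 3 new (m, m, m)
  "sms" → prefix "sms" already present; 0 new (none)
  "zsmzzzmm" → prefix "zsmzzz" already present; 2 new (m, m)
  "zsmzzsmm" → prefix "zsmzzsm" already present; 1 new (m)
Total nodes = 6 + 9 + 1 + 2 + 7 + 2 + 0 + 6 + 0 + 5 + 5 + 1 + 0 + 5 + 1 + 3 + 0 + 2 + 1 = 56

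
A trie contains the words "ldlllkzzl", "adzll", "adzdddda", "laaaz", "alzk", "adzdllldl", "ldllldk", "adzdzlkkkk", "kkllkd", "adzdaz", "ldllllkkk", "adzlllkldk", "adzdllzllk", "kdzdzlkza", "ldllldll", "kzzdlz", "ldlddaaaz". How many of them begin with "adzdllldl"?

Traverse to the node for "adzdllldl", then collect every word in that subtree.
Matches: "adzdllldl"
Count: 1

1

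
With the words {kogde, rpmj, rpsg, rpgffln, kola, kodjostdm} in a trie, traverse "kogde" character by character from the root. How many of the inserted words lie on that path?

1

Walk "kogde" from the root; an end-of-word marker is hit whenever a stored word is a prefix of "kogde".
Prefixes of the query that are stored words: "kogde"
Count: 1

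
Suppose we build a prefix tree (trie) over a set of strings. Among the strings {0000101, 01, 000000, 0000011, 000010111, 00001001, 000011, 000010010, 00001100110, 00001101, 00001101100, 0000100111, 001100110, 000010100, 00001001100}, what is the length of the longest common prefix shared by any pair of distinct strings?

9

The deepest shared node is where two words last agree before diverging.
e.g. "00001001100" and "0000100111" share the prefix "000010011" of length 9; no pair shares a longer one.
Longest shared-prefix length: 9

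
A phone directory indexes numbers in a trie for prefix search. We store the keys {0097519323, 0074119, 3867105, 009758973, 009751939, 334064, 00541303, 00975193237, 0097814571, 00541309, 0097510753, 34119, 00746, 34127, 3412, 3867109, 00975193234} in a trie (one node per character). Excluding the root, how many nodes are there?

59

Insert word by word; a character creates a node only if that edge doesn't already exist:
  "0097519323" → 10 new (0, 0, 9, 7, 5, 1, 9, 3, 2, 3)
  "0074119" → prefix "00" already present; 5 new (7, 4, 1, 1, 9)
  "3867105" → 7 new (3, 8, 6, 7, 1, 0, 5)
  "009758973" → prefix "00975" already present; 4 new (8, 9, 7, 3)
  "009751939" → prefix "00975193" already present; 1 new (9)
  "334064" → prefix "3" already present; 5 new (3, 4, 0, 6, 4)
  "00541303" → prefix "00" already present; 6 new (5, 4, 1, 3, 0, 3)
  "00975193237" → prefix "0097519323" already present; 1 new (7)
  "0097814571" → prefix "0097" already present; 6 new (8, 1, 4, 5, 7, 1)
  "00541309" → prefix "0054130" already present; 1 new (9)
  "0097510753" → prefix "009751" already present; 4 new (0, 7, 5, 3)
  "34119" → prefix "3" already present; 4 new (4, 1, 1, 9)
  "00746" → prefix "0074" already present; 1 new (6)
  "34127" → prefix "341" already present; 2 new (2, 7)
  "3412" → prefix "3412" already present; 0 new (none)
  "3867109" → prefix "386710" already present; 1 new (9)
  "00975193234" → prefix "0097519323" already present; 1 new (4)
Total nodes = 10 + 5 + 7 + 4 + 1 + 5 + 6 + 1 + 6 + 1 + 4 + 4 + 1 + 2 + 0 + 1 + 1 = 59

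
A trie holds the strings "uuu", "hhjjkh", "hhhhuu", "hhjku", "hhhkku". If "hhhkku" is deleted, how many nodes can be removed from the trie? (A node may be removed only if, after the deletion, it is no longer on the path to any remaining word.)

After clearing the end-marker at "hhhkku", prune upward until reaching a node still needed by another word.
The suffix "kku" (3 nodes) is used only by "hhhkku"; the node for "hhh" still has the child "h", so pruning stops there.
Nodes removed: 3

3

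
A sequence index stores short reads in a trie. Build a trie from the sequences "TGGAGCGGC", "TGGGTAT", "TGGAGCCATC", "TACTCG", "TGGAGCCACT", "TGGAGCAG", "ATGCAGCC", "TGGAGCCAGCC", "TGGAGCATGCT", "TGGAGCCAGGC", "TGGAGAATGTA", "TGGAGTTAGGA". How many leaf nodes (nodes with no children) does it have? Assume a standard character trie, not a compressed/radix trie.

12

Leaves are exactly the stored words that no other stored word extends.
Those words: "ATGCAGCC", "TACTCG", "TGGAGAATGTA", "TGGAGCAG", "TGGAGCATGCT", "TGGAGCCACT", "TGGAGCCAGCC", "TGGAGCCAGGC", "TGGAGCCATC", "TGGAGCGGC", "TGGAGTTAGGA", "TGGGTAT"
Leaf count: 12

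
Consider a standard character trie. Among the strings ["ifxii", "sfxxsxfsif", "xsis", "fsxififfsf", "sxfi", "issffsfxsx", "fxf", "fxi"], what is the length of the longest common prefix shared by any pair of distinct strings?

2

Look for the deepest trie node that still has at least two words in its subtree.
"fxf" and "fxi" agree on "fx" (2 characters) before diverging; nothing deeper is shared.
Longest shared-prefix length: 2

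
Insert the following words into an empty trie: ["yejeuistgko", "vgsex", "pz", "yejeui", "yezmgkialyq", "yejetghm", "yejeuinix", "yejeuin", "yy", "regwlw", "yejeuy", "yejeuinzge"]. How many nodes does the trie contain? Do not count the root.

45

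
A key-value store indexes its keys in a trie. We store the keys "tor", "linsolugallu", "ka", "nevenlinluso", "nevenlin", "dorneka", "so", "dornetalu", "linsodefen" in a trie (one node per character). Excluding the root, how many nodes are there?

47

Count nodes per top-level branch (shared prefixes stored once):
  'd'-branch (dorneka, dornetalu): 11 nodes
  'k'-branch (ka): 2 nodes
  'l'-branch (linsodefen, linsolugallu): 17 nodes
  'n'-branch (nevenlin, nevenlinluso): 12 nodes
  's'-branch (so): 2 nodes
  't'-branch (tor): 3 nodes
Sum: 47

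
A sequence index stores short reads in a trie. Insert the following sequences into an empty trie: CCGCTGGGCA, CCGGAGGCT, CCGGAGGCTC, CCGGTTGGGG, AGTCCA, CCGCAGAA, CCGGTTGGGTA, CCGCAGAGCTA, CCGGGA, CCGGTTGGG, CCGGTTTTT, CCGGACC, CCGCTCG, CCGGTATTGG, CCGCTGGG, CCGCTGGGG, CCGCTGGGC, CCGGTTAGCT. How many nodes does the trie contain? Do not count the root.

58

Insert word by word; a character creates a node only if that edge doesn't already exist:
  "CCGCTGGGCA" → 10 new (C, C, G, C, T, G, G, G, C, A)
  "CCGGAGGCT" → prefix "CCG" already present; 6 new (G, A, G, G, C, T)
  "CCGGAGGCTC" → prefix "CCGGAGGCT" already present; 1 new (C)
  "CCGGTTGGGG" → prefix "CCGG" already present; 6 new (T, T, G, G, G, G)
  "AGTCCA" → 6 new (A, G, T, C, C, A)
  "CCGCAGAA" → prefix "CCGC" already present; 4 new (A, G, A, A)
  "CCGGTTGGGTA" → prefix "CCGGTTGGG" already present; 2 new (T, A)
  "CCGCAGAGCTA" → prefix "CCGCAGA" already present; 4 new (G, C, T, A)
  "CCGGGA" → prefix "CCGG" already present; 2 new (G, A)
  "CCGGTTGGG" → prefix "CCGGTTGGG" already present; 0 new (none)
  "CCGGTTTTT" → prefix "CCGGTT" already present; 3 new (T, T, T)
  "CCGGACC" → prefix "CCGGA" already present; 2 new (C, C)
  "CCGCTCG" → prefix "CCGCT" already present; 2 new (C, G)
  "CCGGTATTGG" → prefix "CCGGT" already present; 5 new (A, T, T, G, G)
  "CCGCTGGG" → prefix "CCGCTGGG" already present; 0 new (none)
  "CCGCTGGGG" → prefix "CCGCTGGG" already present; 1 new (G)
  "CCGCTGGGC" → prefix "CCGCTGGGC" already present; 0 new (none)
  "CCGGTTAGCT" → prefix "CCGGTT" already present; 4 new (A, G, C, T)
Total nodes = 10 + 6 + 1 + 6 + 6 + 4 + 2 + 4 + 2 + 0 + 3 + 2 + 2 + 5 + 0 + 1 + 0 + 4 = 58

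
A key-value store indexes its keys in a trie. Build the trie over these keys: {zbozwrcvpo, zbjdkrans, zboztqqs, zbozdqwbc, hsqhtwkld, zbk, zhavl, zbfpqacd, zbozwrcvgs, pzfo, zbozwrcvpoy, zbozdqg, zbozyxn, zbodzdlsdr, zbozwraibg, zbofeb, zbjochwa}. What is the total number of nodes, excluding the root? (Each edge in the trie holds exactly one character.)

Insert word by word; a character creates a node only if that edge doesn't already exist:
  "zbozwrcvpo" → 10 new (z, b, o, z, w, r, c, v, p, o)
  "zbjdkrans" → prefix "zb" already present; 7 new (j, d, k, r, a, n, s)
  "zboztqqs" → prefix "zboz" already present; 4 new (t, q, q, s)
  "zbozdqwbc" → prefix "zboz" already present; 5 new (d, q, w, b, c)
  "hsqhtwkld" → 9 new (h, s, q, h, t, w, k, l, d)
  "zbk" → prefix "zb" already present; 1 new (k)
  "zhavl" → prefix "z" already present; 4 new (h, a, v, l)
  "zbfpqacd" → prefix "zb" already present; 6 new (f, p, q, a, c, d)
  "zbozwrcvgs" → prefix "zbozwrcv" already present; 2 new (g, s)
  "pzfo" → 4 new (p, z, f, o)
  "zbozwrcvpoy" → prefix "zbozwrcvpo" already present; 1 new (y)
  "zbozdqg" → prefix "zbozdq" already present; 1 new (g)
  "zbozyxn" → prefix "zboz" already present; 3 new (y, x, n)
  "zbodzdlsdr" → prefix "zbo" already present; 7 new (d, z, d, l, s, d, r)
  "zbozwraibg" → prefix "zbozwr" already present; 4 new (a, i, b, g)
  "zbofeb" → prefix "zbo" already present; 3 new (f, e, b)
  "zbjochwa" → prefix "zbj" already present; 5 new (o, c, h, w, a)
Total nodes = 10 + 7 + 4 + 5 + 9 + 1 + 4 + 6 + 2 + 4 + 1 + 1 + 3 + 7 + 4 + 3 + 5 = 76

76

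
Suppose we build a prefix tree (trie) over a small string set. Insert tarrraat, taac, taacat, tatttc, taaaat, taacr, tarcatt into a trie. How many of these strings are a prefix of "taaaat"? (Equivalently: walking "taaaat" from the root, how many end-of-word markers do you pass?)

Walk "taaaat" from the root; an end-of-word marker is hit whenever a stored word is a prefix of "taaaat".
Prefixes of the query that are stored words: "taaaat"
Count: 1

1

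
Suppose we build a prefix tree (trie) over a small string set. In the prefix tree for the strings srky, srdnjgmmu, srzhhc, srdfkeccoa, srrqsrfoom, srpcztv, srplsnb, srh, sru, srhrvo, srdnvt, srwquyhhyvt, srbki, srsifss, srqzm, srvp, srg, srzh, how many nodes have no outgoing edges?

16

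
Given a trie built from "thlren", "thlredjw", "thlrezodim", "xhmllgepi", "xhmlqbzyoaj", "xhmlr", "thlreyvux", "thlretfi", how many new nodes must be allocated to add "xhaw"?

Walking "xhaw" from the root, the first 2 characters ("xh") follow existing edges; "a" is the first miss.
New nodes needed: |"xhaw"| − 2 = 4 − 2 = 2.

2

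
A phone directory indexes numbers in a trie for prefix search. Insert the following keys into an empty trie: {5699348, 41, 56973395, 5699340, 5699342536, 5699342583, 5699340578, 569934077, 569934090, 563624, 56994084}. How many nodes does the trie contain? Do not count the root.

Insert word by word; a character creates a node only if that edge doesn't already exist:
  "5699348" → 7 new (5, 6, 9, 9, 3, 4, 8)
  "41" → 2 new (4, 1)
  "56973395" → prefix "569" already present; 5 new (7, 3, 3, 9, 5)
  "5699340" → prefix "569934" already present; 1 new (0)
  "5699342536" → prefix "569934" already present; 4 new (2, 5, 3, 6)
  "5699342583" → prefix "56993425" already present; 2 new (8, 3)
  "5699340578" → prefix "5699340" already present; 3 new (5, 7, 8)
  "569934077" → prefix "5699340" already present; 2 new (7, 7)
  "569934090" → prefix "5699340" already present; 2 new (9, 0)
  "563624" → prefix "56" already present; 4 new (3, 6, 2, 4)
  "56994084" → prefix "5699" already present; 4 new (4, 0, 8, 4)
Total nodes = 7 + 2 + 5 + 1 + 4 + 2 + 3 + 2 + 2 + 4 + 4 = 36

36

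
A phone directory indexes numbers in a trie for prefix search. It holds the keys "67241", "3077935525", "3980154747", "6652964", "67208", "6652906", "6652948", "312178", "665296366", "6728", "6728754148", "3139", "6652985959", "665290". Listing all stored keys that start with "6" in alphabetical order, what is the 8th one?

67241

Words with prefix "6", in lexicographic order: "665290", "6652906", "6652948", "665296366", "6652964", "6652985959", "67208", "67241", "6728", "6728754148"
Position 8: 67241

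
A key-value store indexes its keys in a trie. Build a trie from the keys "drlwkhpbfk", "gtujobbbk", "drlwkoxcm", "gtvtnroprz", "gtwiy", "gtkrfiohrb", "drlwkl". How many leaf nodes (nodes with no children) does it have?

Leaves are exactly the stored words that no other stored word extends.
Those words: "drlwkhpbfk", "drlwkl", "drlwkoxcm", "gtkrfiohrb", "gtujobbbk", "gtvtnroprz", "gtwiy"
Leaf count: 7

7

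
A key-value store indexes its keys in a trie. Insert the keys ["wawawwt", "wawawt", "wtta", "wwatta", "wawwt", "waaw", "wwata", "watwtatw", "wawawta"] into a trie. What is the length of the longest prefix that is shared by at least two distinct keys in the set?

6

Equivalently: take the maximum, over all pairs, of their longest common prefix length.
e.g. "wawawt" and "wawawta" share the prefix "wawawt" of length 6; no pair shares a longer one.
Longest shared-prefix length: 6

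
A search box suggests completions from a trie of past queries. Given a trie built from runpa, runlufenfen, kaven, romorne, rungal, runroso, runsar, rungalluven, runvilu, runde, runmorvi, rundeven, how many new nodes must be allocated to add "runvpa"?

2

Walking "runvpa" from the root, the first 4 characters ("runv") follow existing edges; "p" is the first miss.
Each of the 2 remaining characters creates one node.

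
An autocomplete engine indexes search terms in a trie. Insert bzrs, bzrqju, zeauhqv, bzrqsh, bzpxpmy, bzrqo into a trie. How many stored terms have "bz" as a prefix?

Walk to "bz"; the words in its subtree are exactly those with that prefix.
Matches: "bzpxpmy", "bzrqju", "bzrqo", "bzrqsh", "bzrs"
Count: 5

5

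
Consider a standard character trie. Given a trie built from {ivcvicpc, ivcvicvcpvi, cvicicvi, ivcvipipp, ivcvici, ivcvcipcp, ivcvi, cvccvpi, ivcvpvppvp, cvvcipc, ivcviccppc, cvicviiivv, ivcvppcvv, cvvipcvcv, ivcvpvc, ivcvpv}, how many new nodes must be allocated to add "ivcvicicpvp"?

Walking "ivcvicicpvp" from the root, the first 7 characters ("ivcvici") follow existing edges; "c" is the first miss.
So 11 − 7 = 4 new nodes.

4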